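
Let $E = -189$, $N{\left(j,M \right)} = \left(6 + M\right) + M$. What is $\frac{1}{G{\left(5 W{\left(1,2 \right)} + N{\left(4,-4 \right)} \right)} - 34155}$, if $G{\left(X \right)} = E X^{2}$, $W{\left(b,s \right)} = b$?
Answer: $- \frac{1}{35856} \approx -2.7889 \cdot 10^{-5}$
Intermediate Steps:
$N{\left(j,M \right)} = 6 + 2 M$
$G{\left(X \right)} = - 189 X^{2}$
$\frac{1}{G{\left(5 W{\left(1,2 \right)} + N{\left(4,-4 \right)} \right)} - 34155} = \frac{1}{- 189 \left(5 \cdot 1 + \left(6 + 2 \left(-4\right)\right)\right)^{2} - 34155} = \frac{1}{- 189 \left(5 + \left(6 - 8\right)\right)^{2} - 34155} = \frac{1}{- 189 \left(5 - 2\right)^{2} - 34155} = \frac{1}{- 189 \cdot 3^{2} - 34155} = \frac{1}{\left(-189\right) 9 - 34155} = \frac{1}{-1701 - 34155} = \frac{1}{-35856} = - \frac{1}{35856}$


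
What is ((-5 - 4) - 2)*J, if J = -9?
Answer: 99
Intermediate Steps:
((-5 - 4) - 2)*J = ((-5 - 4) - 2)*(-9) = (-9 - 2)*(-9) = -11*(-9) = 99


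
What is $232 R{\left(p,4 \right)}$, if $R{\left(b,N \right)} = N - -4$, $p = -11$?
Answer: $1856$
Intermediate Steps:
$R{\left(b,N \right)} = 4 + N$ ($R{\left(b,N \right)} = N + 4 = 4 + N$)
$232 R{\left(p,4 \right)} = 232 \left(4 + 4\right) = 232 \cdot 8 = 1856$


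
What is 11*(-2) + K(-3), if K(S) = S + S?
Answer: -28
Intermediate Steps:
K(S) = 2*S
11*(-2) + K(-3) = 11*(-2) + 2*(-3) = -22 - 6 = -28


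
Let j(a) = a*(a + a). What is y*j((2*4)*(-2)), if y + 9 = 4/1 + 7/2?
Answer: -768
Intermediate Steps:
y = -3/2 (y = -9 + (4/1 + 7/2) = -9 + (4*1 + 7*(½)) = -9 + (4 + 7/2) = -9 + 15/2 = -3/2 ≈ -1.5000)
j(a) = 2*a² (j(a) = a*(2*a) = 2*a²)
y*j((2*4)*(-2)) = -3*((2*4)*(-2))² = -3*(8*(-2))² = -3*(-16)² = -3*256 = -3/2*512 = -768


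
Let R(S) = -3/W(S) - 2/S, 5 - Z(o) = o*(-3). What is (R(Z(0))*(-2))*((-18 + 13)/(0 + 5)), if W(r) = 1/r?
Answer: -154/5 ≈ -30.800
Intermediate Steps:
Z(o) = 5 + 3*o (Z(o) = 5 - o*(-3) = 5 - (-3)*o = 5 + 3*o)
R(S) = -3*S - 2/S
(R(Z(0))*(-2))*((-18 + 13)/(0 + 5)) = ((-3*(5 + 3*0) - 2/(5 + 3*0))*(-2))*((-18 + 13)/(0 + 5)) = ((-3*(5 + 0) - 2/(5 + 0))*(-2))*(-5/5) = ((-3*5 - 2/5)*(-2))*(-5*1/5) = ((-15 - 2*1/5)*(-2))*(-1) = ((-15 - 2/5)*(-2))*(-1) = -77/5*(-2)*(-1) = (154/5)*(-1) = -154/5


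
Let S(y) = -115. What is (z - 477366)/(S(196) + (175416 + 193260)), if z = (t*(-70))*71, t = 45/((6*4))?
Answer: -1946739/1474244 ≈ -1.3205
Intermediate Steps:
t = 15/8 (t = 45/24 = 45*(1/24) = 15/8 ≈ 1.8750)
z = -37275/4 (z = ((15/8)*(-70))*71 = -525/4*71 = -37275/4 ≈ -9318.8)
(z - 477366)/(S(196) + (175416 + 193260)) = (-37275/4 - 477366)/(-115 + (175416 + 193260)) = -1946739/(4*(-115 + 368676)) = -1946739/4/368561 = -1946739/4*1/368561 = -1946739/1474244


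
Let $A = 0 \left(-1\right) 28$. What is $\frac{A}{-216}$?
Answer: $0$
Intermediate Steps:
$A = 0$ ($A = 0 \cdot 28 = 0$)
$\frac{A}{-216} = \frac{0}{-216} = 0 \left(- \frac{1}{216}\right) = 0$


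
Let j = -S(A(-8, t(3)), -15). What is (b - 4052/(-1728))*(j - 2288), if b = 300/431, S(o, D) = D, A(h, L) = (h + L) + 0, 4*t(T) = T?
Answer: -1286979419/186192 ≈ -6912.1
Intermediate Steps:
t(T) = T/4
A(h, L) = L + h (A(h, L) = (L + h) + 0 = L + h)
b = 300/431 (b = 300*(1/431) = 300/431 ≈ 0.69606)
j = 15 (j = -1*(-15) = 15)
(b - 4052/(-1728))*(j - 2288) = (300/431 - 4052/(-1728))*(15 - 2288) = (300/431 - 4052*(-1/1728))*(-2273) = (300/431 + 1013/432)*(-2273) = (566203/186192)*(-2273) = -1286979419/186192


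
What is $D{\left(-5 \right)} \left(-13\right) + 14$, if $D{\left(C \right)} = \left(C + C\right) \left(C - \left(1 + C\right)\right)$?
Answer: $-116$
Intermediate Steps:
$D{\left(C \right)} = - 2 C$ ($D{\left(C \right)} = 2 C \left(C - \left(1 + C\right)\right) = 2 C \left(-1\right) = - 2 C$)
$D{\left(-5 \right)} \left(-13\right) + 14 = \left(-2\right) \left(-5\right) \left(-13\right) + 14 = 10 \left(-13\right) + 14 = -130 + 14 = -116$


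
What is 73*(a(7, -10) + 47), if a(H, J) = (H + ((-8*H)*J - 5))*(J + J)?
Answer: -817089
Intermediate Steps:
a(H, J) = 2*J*(-5 + H - 8*H*J) (a(H, J) = (H + (-8*H*J - 5))*(2*J) = (H + (-5 - 8*H*J))*(2*J) = (-5 + H - 8*H*J)*(2*J) = 2*J*(-5 + H - 8*H*J))
73*(a(7, -10) + 47) = 73*(2*(-10)*(-5 + 7 - 8*7*(-10)) + 47) = 73*(2*(-10)*(-5 + 7 + 560) + 47) = 73*(2*(-10)*562 + 47) = 73*(-11240 + 47) = 73*(-11193) = -817089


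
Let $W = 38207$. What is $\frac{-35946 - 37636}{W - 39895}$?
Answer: $\frac{36791}{844} \approx 43.591$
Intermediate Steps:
$\frac{-35946 - 37636}{W - 39895} = \frac{-35946 - 37636}{38207 - 39895} = - \frac{73582}{-1688} = \left(-73582\right) \left(- \frac{1}{1688}\right) = \frac{36791}{844}$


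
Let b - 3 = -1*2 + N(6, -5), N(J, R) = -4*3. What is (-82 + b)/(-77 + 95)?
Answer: -31/6 ≈ -5.1667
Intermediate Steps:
N(J, R) = -12
b = -11 (b = 3 + (-1*2 - 12) = 3 + (-2 - 12) = 3 - 14 = -11)
(-82 + b)/(-77 + 95) = (-82 - 11)/(-77 + 95) = -93/18 = -93*1/18 = -31/6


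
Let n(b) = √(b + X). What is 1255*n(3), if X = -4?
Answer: 1255*I ≈ 1255.0*I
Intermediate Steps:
n(b) = √(-4 + b) (n(b) = √(b - 4) = √(-4 + b))
1255*n(3) = 1255*√(-4 + 3) = 1255*√(-1) = 1255*I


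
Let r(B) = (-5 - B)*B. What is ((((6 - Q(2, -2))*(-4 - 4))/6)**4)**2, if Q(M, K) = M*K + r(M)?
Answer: 1099511627776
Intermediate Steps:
r(B) = B*(-5 - B)
Q(M, K) = K*M - M*(5 + M) (Q(M, K) = M*K - M*(5 + M) = K*M - M*(5 + M))
((((6 - Q(2, -2))*(-4 - 4))/6)**4)**2 = ((((6 - 2*(-5 - 2 - 1*2))*(-4 - 4))/6)**4)**2 = ((((6 - 2*(-5 - 2 - 2))*(-8))*(1/6))**4)**2 = ((((6 - 2*(-9))*(-8))*(1/6))**4)**2 = ((((6 - 1*(-18))*(-8))*(1/6))**4)**2 = ((((6 + 18)*(-8))*(1/6))**4)**2 = (((24*(-8))*(1/6))**4)**2 = ((-192*1/6)**4)**2 = ((-32)**4)**2 = 1048576**2 = 1099511627776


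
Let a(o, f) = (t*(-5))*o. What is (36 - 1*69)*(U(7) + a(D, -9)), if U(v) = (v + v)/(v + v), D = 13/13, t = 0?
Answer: -33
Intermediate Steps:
D = 1 (D = 13*(1/13) = 1)
a(o, f) = 0 (a(o, f) = (0*(-5))*o = 0*o = 0)
U(v) = 1 (U(v) = (2*v)/((2*v)) = (2*v)*(1/(2*v)) = 1)
(36 - 1*69)*(U(7) + a(D, -9)) = (36 - 1*69)*(1 + 0) = (36 - 69)*1 = -33*1 = -33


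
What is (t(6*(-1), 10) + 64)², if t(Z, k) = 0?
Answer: 4096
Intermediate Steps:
(t(6*(-1), 10) + 64)² = (0 + 64)² = 64² = 4096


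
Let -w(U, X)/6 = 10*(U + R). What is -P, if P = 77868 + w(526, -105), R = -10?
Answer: -46908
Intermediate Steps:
w(U, X) = 600 - 60*U (w(U, X) = -60*(U - 10) = -60*(-10 + U) = -6*(-100 + 10*U) = 600 - 60*U)
P = 46908 (P = 77868 + (600 - 60*526) = 77868 + (600 - 31560) = 77868 - 30960 = 46908)
-P = -1*46908 = -46908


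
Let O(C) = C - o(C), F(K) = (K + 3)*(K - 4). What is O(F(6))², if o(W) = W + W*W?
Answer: 104976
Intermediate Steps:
o(W) = W + W²
F(K) = (-4 + K)*(3 + K) (F(K) = (3 + K)*(-4 + K) = (-4 + K)*(3 + K))
O(C) = C - C*(1 + C)
O(F(6))² = (-(-12 + 6² - 1*6)²)² = (-(-12 + 36 - 6)²)² = (-1*18²)² = (-1*324)² = (-324)² = 104976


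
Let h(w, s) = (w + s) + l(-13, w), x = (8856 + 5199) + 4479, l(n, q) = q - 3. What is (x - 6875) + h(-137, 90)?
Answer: 11472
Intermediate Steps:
l(n, q) = -3 + q
x = 18534 (x = 14055 + 4479 = 18534)
h(w, s) = -3 + s + 2*w (h(w, s) = (w + s) + (-3 + w) = (s + w) + (-3 + w) = -3 + s + 2*w)
(x - 6875) + h(-137, 90) = (18534 - 6875) + (-3 + 90 + 2*(-137)) = 11659 + (-3 + 90 - 274) = 11659 - 187 = 11472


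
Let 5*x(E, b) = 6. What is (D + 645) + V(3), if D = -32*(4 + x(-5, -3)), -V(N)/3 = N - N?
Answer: 2393/5 ≈ 478.60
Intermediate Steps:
x(E, b) = 6/5 (x(E, b) = (⅕)*6 = 6/5)
V(N) = 0 (V(N) = -3*(N - N) = -3*0 = 0)
D = -832/5 (D = -32*(4 + 6/5) = -32*26/5 = -832/5 ≈ -166.40)
(D + 645) + V(3) = (-832/5 + 645) + 0 = 2393/5 + 0 = 2393/5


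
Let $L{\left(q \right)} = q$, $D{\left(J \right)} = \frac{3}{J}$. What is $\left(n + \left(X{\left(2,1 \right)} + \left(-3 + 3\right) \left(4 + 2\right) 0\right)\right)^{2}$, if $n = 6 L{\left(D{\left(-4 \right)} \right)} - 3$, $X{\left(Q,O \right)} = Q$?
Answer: $\frac{121}{4} \approx 30.25$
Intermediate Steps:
$n = - \frac{15}{2}$ ($n = 6 \frac{3}{-4} - 3 = 6 \cdot 3 \left(- \frac{1}{4}\right) - 3 = 6 \left(- \frac{3}{4}\right) - 3 = - \frac{9}{2} - 3 = - \frac{15}{2} \approx -7.5$)
$\left(n + \left(X{\left(2,1 \right)} + \left(-3 + 3\right) \left(4 + 2\right) 0\right)\right)^{2} = \left(- \frac{15}{2} + \left(2 + \left(-3 + 3\right) \left(4 + 2\right) 0\right)\right)^{2} = \left(- \frac{15}{2} + \left(2 + 0 \cdot 6 \cdot 0\right)\right)^{2} = \left(- \frac{15}{2} + \left(2 + 0 \cdot 0\right)\right)^{2} = \left(- \frac{15}{2} + \left(2 + 0\right)\right)^{2} = \left(- \frac{15}{2} + 2\right)^{2} = \left(- \frac{11}{2}\right)^{2} = \frac{121}{4}$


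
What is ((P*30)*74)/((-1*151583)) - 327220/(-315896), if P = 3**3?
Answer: 7666545755/11971115842 ≈ 0.64042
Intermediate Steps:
P = 27
((P*30)*74)/((-1*151583)) - 327220/(-315896) = ((27*30)*74)/((-1*151583)) - 327220/(-315896) = (810*74)/(-151583) - 327220*(-1/315896) = 59940*(-1/151583) + 81805/78974 = -59940/151583 + 81805/78974 = 7666545755/11971115842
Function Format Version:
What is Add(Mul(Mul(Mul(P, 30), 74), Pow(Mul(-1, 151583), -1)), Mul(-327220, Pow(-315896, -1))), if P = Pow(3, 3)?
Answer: Rational(7666545755, 11971115842) ≈ 0.64042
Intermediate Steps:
P = 27
Add(Mul(Mul(Mul(P, 30), 74), Pow(Mul(-1, 151583), -1)), Mul(-327220, Pow(-315896, -1))) = Add(Mul(Mul(Mul(27, 30), 74), Pow(Mul(-1, 151583), -1)), Mul(-327220, Pow(-315896, -1))) = Add(Mul(Mul(810, 74), Pow(-151583, -1)), Mul(-327220, Rational(-1, 315896))) = Add(Mul(59940, Rational(-1, 151583)), Rational(81805, 78974)) = Add(Rational(-59940, 151583), Rational(81805, 78974)) = Rational(7666545755, 11971115842)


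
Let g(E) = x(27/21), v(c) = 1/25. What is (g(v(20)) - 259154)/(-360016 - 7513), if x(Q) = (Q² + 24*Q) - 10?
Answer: 12697443/18008921 ≈ 0.70506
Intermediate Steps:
v(c) = 1/25
x(Q) = -10 + Q² + 24*Q
g(E) = 1103/49 (g(E) = -10 + (27/21)² + 24*(27/21) = -10 + (27*(1/21))² + 24*(27*(1/21)) = -10 + (9/7)² + 24*(9/7) = -10 + 81/49 + 216/7 = 1103/49)
(g(v(20)) - 259154)/(-360016 - 7513) = (1103/49 - 259154)/(-360016 - 7513) = -12697443/49/(-367529) = -12697443/49*(-1/367529) = 12697443/18008921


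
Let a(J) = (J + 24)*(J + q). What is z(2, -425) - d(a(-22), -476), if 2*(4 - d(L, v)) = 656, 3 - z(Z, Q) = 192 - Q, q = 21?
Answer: -290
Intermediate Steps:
z(Z, Q) = -189 + Q (z(Z, Q) = 3 - (192 - Q) = 3 + (-192 + Q) = -189 + Q)
a(J) = (21 + J)*(24 + J) (a(J) = (J + 24)*(J + 21) = (24 + J)*(21 + J) = (21 + J)*(24 + J))
d(L, v) = -324 (d(L, v) = 4 - 1/2*656 = 4 - 328 = -324)
z(2, -425) - d(a(-22), -476) = (-189 - 425) - 1*(-324) = -614 + 324 = -290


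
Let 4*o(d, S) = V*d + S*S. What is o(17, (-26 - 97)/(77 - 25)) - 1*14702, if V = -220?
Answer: -169114663/10816 ≈ -15636.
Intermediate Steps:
o(d, S) = -55*d + S**2/4 (o(d, S) = (-220*d + S*S)/4 = (-220*d + S**2)/4 = (S**2 - 220*d)/4 = -55*d + S**2/4)
o(17, (-26 - 97)/(77 - 25)) - 1*14702 = (-55*17 + ((-26 - 97)/(77 - 25))**2/4) - 1*14702 = (-935 + (-123/52)**2/4) - 14702 = (-935 + (1/4)*(15129/2704)) - 14702 = (-935 + 15129/10816) - 14702 = -10097831/10816 - 14702 = -169114663/10816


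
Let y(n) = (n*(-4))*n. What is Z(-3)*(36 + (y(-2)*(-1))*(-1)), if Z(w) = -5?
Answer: -100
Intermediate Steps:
y(n) = -4*n**2 (y(n) = (-4*n)*n = -4*n**2)
Z(-3)*(36 + (y(-2)*(-1))*(-1)) = -5*(36 + (-4*(-2)**2*(-1))*(-1)) = -5*(36 + (-4*4*(-1))*(-1)) = -5*(36 - 16*(-1)*(-1)) = -5*(36 + 16*(-1)) = -5*(36 - 16) = -5*20 = -100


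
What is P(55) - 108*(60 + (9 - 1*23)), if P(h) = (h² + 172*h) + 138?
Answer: 7655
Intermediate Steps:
P(h) = 138 + h² + 172*h
P(55) - 108*(60 + (9 - 1*23)) = (138 + 55² + 172*55) - 108*(60 + (9 - 1*23)) = (138 + 3025 + 9460) - 108*(60 + (9 - 23)) = 12623 - 108*(60 - 14) = 12623 - 108*46 = 12623 - 1*4968 = 12623 - 4968 = 7655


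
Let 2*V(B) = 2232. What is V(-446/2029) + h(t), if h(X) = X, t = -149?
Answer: 967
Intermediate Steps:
V(B) = 1116 (V(B) = (1/2)*2232 = 1116)
V(-446/2029) + h(t) = 1116 - 149 = 967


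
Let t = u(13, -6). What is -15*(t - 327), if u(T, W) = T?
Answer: 4710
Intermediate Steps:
t = 13
-15*(t - 327) = -15*(13 - 327) = -15*(-314) = 4710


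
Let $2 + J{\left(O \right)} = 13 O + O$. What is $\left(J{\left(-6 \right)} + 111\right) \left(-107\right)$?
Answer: $-2675$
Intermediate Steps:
$J{\left(O \right)} = -2 + 14 O$ ($J{\left(O \right)} = -2 + \left(13 O + O\right) = -2 + 14 O$)
$\left(J{\left(-6 \right)} + 111\right) \left(-107\right) = \left(\left(-2 + 14 \left(-6\right)\right) + 111\right) \left(-107\right) = \left(\left(-2 - 84\right) + 111\right) \left(-107\right) = \left(-86 + 111\right) \left(-107\right) = 25 \left(-107\right) = -2675$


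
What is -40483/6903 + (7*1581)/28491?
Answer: -359001884/65557791 ≈ -5.4761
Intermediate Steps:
-40483/6903 + (7*1581)/28491 = -40483*1/6903 + 11067*(1/28491) = -40483/6903 + 3689/9497 = -359001884/65557791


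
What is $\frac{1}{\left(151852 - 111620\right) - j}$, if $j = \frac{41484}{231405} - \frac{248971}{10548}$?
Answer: $\frac{813619980}{32752617555701} \approx 2.4841 \cdot 10^{-5}$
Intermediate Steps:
$j = - \frac{19058520341}{813619980}$ ($j = 41484 \cdot \frac{1}{231405} - \frac{248971}{10548} = \frac{13828}{77135} - \frac{248971}{10548} = - \frac{19058520341}{813619980} \approx -23.424$)
$\frac{1}{\left(151852 - 111620\right) - j} = \frac{1}{\left(151852 - 111620\right) - - \frac{19058520341}{813619980}} = \frac{1}{\left(151852 - 111620\right) + \frac{19058520341}{813619980}} = \frac{1}{40232 + \frac{19058520341}{813619980}} = \frac{1}{\frac{32752617555701}{813619980}} = \frac{813619980}{32752617555701}$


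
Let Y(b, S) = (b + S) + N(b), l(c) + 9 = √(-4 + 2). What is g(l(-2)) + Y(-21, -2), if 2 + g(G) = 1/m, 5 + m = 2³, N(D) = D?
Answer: -137/3 ≈ -45.667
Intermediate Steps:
l(c) = -9 + I*√2 (l(c) = -9 + √(-4 + 2) = -9 + √(-2) = -9 + I*√2)
m = 3 (m = -5 + 2³ = -5 + 8 = 3)
Y(b, S) = S + 2*b (Y(b, S) = (b + S) + b = (S + b) + b = S + 2*b)
g(G) = -5/3 (g(G) = -2 + 1/3 = -2 + ⅓ = -5/3)
g(l(-2)) + Y(-21, -2) = -5/3 + (-2 + 2*(-21)) = -5/3 + (-2 - 42) = -5/3 - 44 = -137/3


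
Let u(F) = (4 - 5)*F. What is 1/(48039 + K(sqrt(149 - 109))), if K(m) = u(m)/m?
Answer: 1/48038 ≈ 2.0817e-5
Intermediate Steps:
u(F) = -F
K(m) = -1 (K(m) = (-m)/m = -1)
1/(48039 + K(sqrt(149 - 109))) = 1/(48039 - 1) = 1/48038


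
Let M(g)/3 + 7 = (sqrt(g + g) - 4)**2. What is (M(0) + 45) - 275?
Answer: -203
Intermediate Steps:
M(g) = -21 + 3*(-4 + sqrt(2)*sqrt(g))**2 (M(g) = -21 + 3*(sqrt(g + g) - 4)**2 = -21 + 3*(sqrt(2*g) - 4)**2 = -21 + 3*(sqrt(2)*sqrt(g) - 4)**2 = -21 + 3*(-4 + sqrt(2)*sqrt(g))**2)
(M(0) + 45) - 275 = ((-21 + 3*(-4 + sqrt(2)*sqrt(0))**2) + 45) - 275 = ((-21 + 3*(-4 + sqrt(2)*0)**2) + 45) - 275 = ((-21 + 3*(-4 + 0)**2) + 45) - 275 = ((-21 + 3*(-4)**2) + 45) - 275 = ((-21 + 3*16) + 45) - 275 = ((-21 + 48) + 45) - 275 = (27 + 45) - 275 = 72 - 275 = -203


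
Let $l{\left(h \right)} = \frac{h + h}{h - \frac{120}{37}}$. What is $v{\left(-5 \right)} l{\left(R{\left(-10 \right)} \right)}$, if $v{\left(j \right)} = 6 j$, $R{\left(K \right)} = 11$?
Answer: $- \frac{24420}{287} \approx -85.087$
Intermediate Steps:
$l{\left(h \right)} = \frac{2 h}{- \frac{120}{37} + h}$ ($l{\left(h \right)} = \frac{2 h}{h - \frac{120}{37}} = \frac{2 h}{- \frac{120}{37} + h}$)
$v{\left(-5 \right)} l{\left(R{\left(-10 \right)} \right)} = 6 \left(-5\right) 74 \cdot 11 \frac{1}{-120 + 37 \cdot 11} = - 30 \cdot 74 \cdot 11 \frac{1}{-120 + 407} = - 30 \cdot 74 \cdot 11 \cdot \frac{1}{287} = \left(-30\right) \frac{814}{287} = - \frac{24420}{287}$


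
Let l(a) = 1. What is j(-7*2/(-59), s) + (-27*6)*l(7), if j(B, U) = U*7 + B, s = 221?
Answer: 81729/59 ≈ 1385.2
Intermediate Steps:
j(B, U) = B + 7*U (j(B, U) = 7*U + B = B + 7*U)
j(-7*2/(-59), s) + (-27*6)*l(7) = (-7*2/(-59) + 7*221) - 27*6*1 = (-14*(-1/59) + 1547) - 162*1 = (14/59 + 1547) - 162 = 91287/59 - 162 = 81729/59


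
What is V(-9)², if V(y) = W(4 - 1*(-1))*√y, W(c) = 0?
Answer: 0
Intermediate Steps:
V(y) = 0 (V(y) = 0*√y = 0)
V(-9)² = 0² = 0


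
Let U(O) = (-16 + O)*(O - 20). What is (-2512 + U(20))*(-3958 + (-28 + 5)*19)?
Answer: 11040240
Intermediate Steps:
U(O) = (-20 + O)*(-16 + O) (U(O) = (-16 + O)*(-20 + O) = (-20 + O)*(-16 + O))
(-2512 + U(20))*(-3958 + (-28 + 5)*19) = (-2512 + (320 + 20² - 36*20))*(-3958 + (-28 + 5)*19) = (-2512 + (320 + 400 - 720))*(-3958 - 23*19) = (-2512 + 0)*(-3958 - 437) = -2512*(-4395) = 11040240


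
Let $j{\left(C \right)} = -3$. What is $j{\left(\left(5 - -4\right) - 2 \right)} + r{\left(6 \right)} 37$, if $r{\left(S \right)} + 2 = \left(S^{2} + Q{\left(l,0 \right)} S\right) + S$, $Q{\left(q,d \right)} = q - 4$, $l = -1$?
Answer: $367$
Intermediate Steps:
$Q{\left(q,d \right)} = -4 + q$
$r{\left(S \right)} = -2 + S^{2} - 4 S$ ($r{\left(S \right)} = -2 + \left(\left(S^{2} + \left(-4 - 1\right) S\right) + S\right) = -2 + \left(\left(S^{2} - 5 S\right) + S\right) = -2 + \left(S^{2} - 4 S\right) = -2 + S^{2} - 4 S$)
$j{\left(\left(5 - -4\right) - 2 \right)} + r{\left(6 \right)} 37 = -3 + \left(-2 + 6^{2} - 24\right) 37 = -3 + \left(-2 + 36 - 24\right) 37 = -3 + 10 \cdot 37 = -3 + 370 = 367$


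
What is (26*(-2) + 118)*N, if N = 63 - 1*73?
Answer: -660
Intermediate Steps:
N = -10 (N = 63 - 73 = -10)
(26*(-2) + 118)*N = (26*(-2) + 118)*(-10) = (-52 + 118)*(-10) = 66*(-10) = -660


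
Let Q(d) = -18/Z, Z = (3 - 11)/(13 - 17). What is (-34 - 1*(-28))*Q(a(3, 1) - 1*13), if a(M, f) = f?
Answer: 54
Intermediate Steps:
Z = 2 (Z = -8/(-4) = -8*(-¼) = 2)
Q(d) = -9 (Q(d) = -18/2 = -18*½ = -9)
(-34 - 1*(-28))*Q(a(3, 1) - 1*13) = (-34 - 1*(-28))*(-9) = (-34 + 28)*(-9) = -6*(-9) = 54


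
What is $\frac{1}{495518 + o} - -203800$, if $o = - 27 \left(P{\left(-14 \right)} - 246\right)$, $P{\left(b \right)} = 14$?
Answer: $\frac{102263171601}{501782} \approx 2.038 \cdot 10^{5}$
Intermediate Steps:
$o = 6264$ ($o = - 27 \left(14 - 246\right) = \left(-27\right) \left(-232\right) = 6264$)
$\frac{1}{495518 + o} - -203800 = \frac{1}{495518 + 6264} - -203800 = \frac{1}{501782} + 203800 = \frac{102263171601}{501782}$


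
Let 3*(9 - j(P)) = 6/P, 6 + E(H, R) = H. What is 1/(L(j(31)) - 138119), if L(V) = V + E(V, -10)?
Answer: -31/4281321 ≈ -7.2408e-6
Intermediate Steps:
E(H, R) = -6 + H
j(P) = 9 - 2/P
L(V) = -6 + 2*V (L(V) = V + (-6 + V) = -6 + 2*V)
1/(L(j(31)) - 138119) = 1/((-6 + 2*(9 - 2/31)) - 138119) = 1/((-6 + 2*(277/31)) - 138119) = 1/((-6 + 554/31) - 138119) = 1/(368/31 - 138119) = 1/(-4281321/31) = -31/4281321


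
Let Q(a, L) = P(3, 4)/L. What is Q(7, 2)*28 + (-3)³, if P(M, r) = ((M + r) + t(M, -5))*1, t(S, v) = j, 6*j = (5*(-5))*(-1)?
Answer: 388/3 ≈ 129.33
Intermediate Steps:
j = 25/6 (j = ((5*(-5))*(-1))/6 = (-25*(-1))/6 = (⅙)*25 = 25/6 ≈ 4.1667)
t(S, v) = 25/6
P(M, r) = 25/6 + M + r (P(M, r) = ((M + r) + 25/6)*1 = (25/6 + M + r)*1 = 25/6 + M + r)
Q(a, L) = 67/(6*L) (Q(a, L) = (25/6 + 3 + 4)/L = 67/(6*L))
Q(7, 2)*28 + (-3)³ = ((67/6)/2)*28 + (-3)³ = ((67/6)*(½))*28 - 27 = (67/12)*28 - 27 = 469/3 - 27 = 388/3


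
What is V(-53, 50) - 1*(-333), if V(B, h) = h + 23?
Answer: 406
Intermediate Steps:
V(B, h) = 23 + h
V(-53, 50) - 1*(-333) = (23 + 50) - 1*(-333) = 73 + 333 = 406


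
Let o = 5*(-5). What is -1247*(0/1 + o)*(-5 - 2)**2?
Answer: 1527575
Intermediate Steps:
o = -25
-1247*(0/1 + o)*(-5 - 2)**2 = -1247*(0/1 - 25)*(-5 - 2)**2 = -1247*(0*1 - 25)*(-7)**2 = -1247*(0 - 25)*49 = -(-31175)*49 = -1247*(-1225) = 1527575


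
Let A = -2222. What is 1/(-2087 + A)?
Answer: -1/4309 ≈ -0.00023207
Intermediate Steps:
1/(-2087 + A) = 1/(-2087 - 2222) = 1/(-4309) = -1/4309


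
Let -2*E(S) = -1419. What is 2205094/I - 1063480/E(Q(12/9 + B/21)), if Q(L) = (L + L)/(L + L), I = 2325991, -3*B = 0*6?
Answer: -449469162634/300052839 ≈ -1498.0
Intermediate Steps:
B = 0 (B = -0*6 = -⅓*0 = 0)
Q(L) = 1 (Q(L) = (2*L)/((2*L)) = (2*L)*(1/(2*L)) = 1)
E(S) = 1419/2 (E(S) = -½*(-1419) = 1419/2)
2205094/I - 1063480/E(Q(12/9 + B/21)) = 2205094/2325991 - 1063480/1419/2 = 2205094*(1/2325991) - 1063480*2/1419 = 2205094/2325991 - 193360/129 = -449469162634/300052839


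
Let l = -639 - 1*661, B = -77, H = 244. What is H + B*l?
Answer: 100344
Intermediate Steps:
l = -1300 (l = -639 - 661 = -1300)
H + B*l = 244 - 77*(-1300) = 244 + 100100 = 100344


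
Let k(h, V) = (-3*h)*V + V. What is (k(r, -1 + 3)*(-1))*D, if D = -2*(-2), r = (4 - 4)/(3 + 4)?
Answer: -8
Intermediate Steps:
r = 0 (r = 0/7 = 0*(⅐) = 0)
k(h, V) = V - 3*V*h (k(h, V) = -3*V*h + V = V - 3*V*h)
D = 4
(k(r, -1 + 3)*(-1))*D = (((-1 + 3)*(1 - 3*0))*(-1))*4 = ((2*(1 + 0))*(-1))*4 = ((2*1)*(-1))*4 = (2*(-1))*4 = -2*4 = -8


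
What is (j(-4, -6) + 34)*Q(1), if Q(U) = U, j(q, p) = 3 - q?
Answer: 41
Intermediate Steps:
(j(-4, -6) + 34)*Q(1) = ((3 - 1*(-4)) + 34)*1 = ((3 + 4) + 34)*1 = (7 + 34)*1 = 41*1 = 41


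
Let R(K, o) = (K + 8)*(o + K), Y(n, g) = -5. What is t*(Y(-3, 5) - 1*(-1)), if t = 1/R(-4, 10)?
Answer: -⅙ ≈ -0.16667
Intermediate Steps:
R(K, o) = (8 + K)*(K + o)
t = 1/24 (t = 1/((-4)² + 8*(-4) + 8*10 - 4*10) = 1/(16 - 32 + 80 - 40) = 1/24 ≈ 0.041667)
t*(Y(-3, 5) - 1*(-1)) = (-5 - 1*(-1))/24 = (-5 + 1)/24 = (1/24)*(-4) = -⅙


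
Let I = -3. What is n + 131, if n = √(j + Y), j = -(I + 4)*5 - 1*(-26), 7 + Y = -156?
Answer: 131 + I*√142 ≈ 131.0 + 11.916*I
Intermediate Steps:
Y = -163 (Y = -7 - 156 = -163)
j = 21 (j = -(-3 + 4)*5 - 1*(-26) = -1*1*5 + 26 = -1*5 + 26 = -5 + 26 = 21)
n = I*√142 (n = √(21 - 163) = √(-142) = I*√142 ≈ 11.916*I)
n + 131 = I*√142 + 131 = 131 + I*√142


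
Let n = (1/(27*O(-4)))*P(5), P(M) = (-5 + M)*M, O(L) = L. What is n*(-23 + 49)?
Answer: 0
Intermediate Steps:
P(M) = M*(-5 + M)
n = 0 (n = (1/(27*(-4)))*(5*(-5 + 5)) = ((1/27)*(-¼))*(5*0) = -1/108*0 = 0)
n*(-23 + 49) = 0*(-23 + 49) = 0*26 = 0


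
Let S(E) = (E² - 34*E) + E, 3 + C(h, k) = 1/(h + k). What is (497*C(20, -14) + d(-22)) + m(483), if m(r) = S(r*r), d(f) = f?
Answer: 326496345323/6 ≈ 5.4416e+10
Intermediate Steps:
C(h, k) = -3 + 1/(h + k)
S(E) = E² - 33*E
m(r) = r²*(-33 + r²) (m(r) = (r*r)*(-33 + r*r) = r²*(-33 + r²))
(497*C(20, -14) + d(-22)) + m(483) = (497*((1 - 3*20 - 3*(-14))/(20 - 14)) - 22) + 483²*(-33 + 483²) = (497*((1 - 60 + 42)/6) - 22) + 233289*(-33 + 233289) = (497*((⅙)*(-17)) - 22) + 233289*233256 = (497*(-17/6) - 22) + 54416058984 = (-8449/6 - 22) + 54416058984 = -8581/6 + 54416058984 = 326496345323/6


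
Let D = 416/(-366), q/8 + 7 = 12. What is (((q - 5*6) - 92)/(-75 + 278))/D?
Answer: 7503/21112 ≈ 0.35539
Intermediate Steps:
q = 40 (q = -56 + 8*12 = -56 + 96 = 40)
D = -208/183 (D = 416*(-1/366) = -208/183 ≈ -1.1366)
(((q - 5*6) - 92)/(-75 + 278))/D = (((40 - 5*6) - 92)/(-75 + 278))/(-208/183) = (((40 - 30) - 92)/203)*(-183/208) = ((10 - 92)*(1/203))*(-183/208) = -82*1/203*(-183/208) = -82/203*(-183/208) = 7503/21112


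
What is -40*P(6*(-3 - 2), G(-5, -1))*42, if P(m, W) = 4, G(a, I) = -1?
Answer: -6720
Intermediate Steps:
-40*P(6*(-3 - 2), G(-5, -1))*42 = -40*4*42 = -160*42 = -6720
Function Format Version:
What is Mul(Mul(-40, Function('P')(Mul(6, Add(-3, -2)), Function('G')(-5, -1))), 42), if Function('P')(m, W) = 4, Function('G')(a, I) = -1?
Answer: -6720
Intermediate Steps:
Mul(Mul(-40, Function('P')(Mul(6, Add(-3, -2)), Function('G')(-5, -1))), 42) = Mul(Mul(-40, 4), 42) = Mul(-160, 42) = -6720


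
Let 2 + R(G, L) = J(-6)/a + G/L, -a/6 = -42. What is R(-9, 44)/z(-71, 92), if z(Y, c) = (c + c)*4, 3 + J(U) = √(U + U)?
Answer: -16/5313 + I*√3/92736 ≈ -0.0030115 + 1.8677e-5*I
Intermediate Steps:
a = 252 (a = -6*(-42) = 252)
J(U) = -3 + √2*√U (J(U) = -3 + √(U + U) = -3 + √(2*U) = -3 + √2*√U)
z(Y, c) = 8*c (z(Y, c) = (2*c)*4 = 8*c)
R(G, L) = -169/84 + G/L + I*√3/126 (R(G, L) = -2 + ((-3 + √2*√(-6))/252 + G/L) = -2 + ((-3 + √2*(I*√6))*(1/252) + G/L) = -2 + ((-3 + 2*I*√3)*(1/252) + G/L) = -2 + ((-1/84 + I*√3/126) + G/L) = -2 + (-1/84 + G/L + I*√3/126) = -169/84 + G/L + I*√3/126)
R(-9, 44)/z(-71, 92) = (-169/84 - 9/44 + I*√3/126)/((8*92)) = (-169/84 - 9*1/44 + I*√3/126)/736 = (-169/84 - 9/44 + I*√3/126)*(1/736) = (-512/231 + I*√3/126)*(1/736) = -16/5313 + I*√3/92736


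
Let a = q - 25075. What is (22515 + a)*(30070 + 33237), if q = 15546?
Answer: 822104702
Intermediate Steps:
a = -9529 (a = 15546 - 25075 = -9529)
(22515 + a)*(30070 + 33237) = (22515 - 9529)*(30070 + 33237) = 12986*63307 = 822104702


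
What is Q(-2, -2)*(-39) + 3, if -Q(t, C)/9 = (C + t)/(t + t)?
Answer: 354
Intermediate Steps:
Q(t, C) = -9*(C + t)/(2*t) (Q(t, C) = -9*(C + t)/(t + t) = -9*(C + t)/(2*t))
Q(-2, -2)*(-39) + 3 = ((9/2)*(-1*(-2) - 1*(-2))/(-2))*(-39) + 3 = ((9/2)*(-½)*(2 + 2))*(-39) + 3 = ((9/2)*(-½)*4)*(-39) + 3 = -9*(-39) + 3 = 351 + 3 = 354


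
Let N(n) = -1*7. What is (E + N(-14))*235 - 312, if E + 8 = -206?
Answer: -52247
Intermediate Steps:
E = -214 (E = -8 - 206 = -214)
N(n) = -7
(E + N(-14))*235 - 312 = (-214 - 7)*235 - 312 = -221*235 - 312 = -51935 - 312 = -52247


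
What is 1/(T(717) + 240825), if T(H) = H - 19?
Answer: 1/241523 ≈ 4.1404e-6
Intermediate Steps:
T(H) = -19 + H
1/(T(717) + 240825) = 1/((-19 + 717) + 240825) = 1/(698 + 240825) = 1/241523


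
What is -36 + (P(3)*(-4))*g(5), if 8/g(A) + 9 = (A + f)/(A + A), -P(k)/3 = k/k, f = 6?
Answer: -3804/79 ≈ -48.152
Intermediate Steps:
P(k) = -3 (P(k) = -3*k/k = -3*1 = -3)
g(A) = 8/(-9 + (6 + A)/(2*A)) (g(A) = 8/(-9 + (A + 6)/(A + A)) = 8/(-9 + (6 + A)/((2*A))) = 8/(-9 + (6 + A)*(1/(2*A))) = 8/(-9 + (6 + A)/(2*A)))
-36 + (P(3)*(-4))*g(5) = -36 + (-3*(-4))*(-16*5/(-6 + 17*5)) = -36 + 12*(-16*5/(-6 + 85)) = -36 + 12*(-16*5/79) = -36 + 12*(-16*5*1/79) = -36 + 12*(-80/79) = -36 - 960/79 = -3804/79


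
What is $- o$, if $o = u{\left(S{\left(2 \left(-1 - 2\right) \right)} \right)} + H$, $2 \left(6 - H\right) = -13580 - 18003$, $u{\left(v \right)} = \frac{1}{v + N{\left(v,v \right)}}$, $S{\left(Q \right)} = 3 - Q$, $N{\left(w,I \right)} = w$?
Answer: $- \frac{142178}{9} \approx -15798.0$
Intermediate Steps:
$u{\left(v \right)} = \frac{1}{2 v}$ ($u{\left(v \right)} = \frac{1}{v + v} = \frac{1}{2 v}$)
$H = \frac{31595}{2}$ ($H = 6 - \frac{-13580 - 18003}{2} = 6 - - \frac{31583}{2} = 6 + \frac{31583}{2} = \frac{31595}{2} \approx 15798.0$)
$o = \frac{142178}{9}$ ($o = \frac{1}{2 \left(3 - 2 \left(-1 - 2\right)\right)} + \frac{31595}{2} = \frac{1}{2 \left(3 - 2 \left(-3\right)\right)} + \frac{31595}{2} = \frac{1}{2 \left(3 - -6\right)} + \frac{31595}{2} = \frac{1}{2 \left(3 + 6\right)} + \frac{31595}{2} = \frac{1}{2 \cdot 9} + \frac{31595}{2} = \frac{1}{2} \cdot \frac{1}{9} + \frac{31595}{2} = \frac{1}{18} + \frac{31595}{2} = \frac{142178}{9} \approx 15798.0$)
$- o = \left(-1\right) \frac{142178}{9} = - \frac{142178}{9}$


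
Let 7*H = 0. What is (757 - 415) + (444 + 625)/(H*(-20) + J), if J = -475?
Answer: 161381/475 ≈ 339.75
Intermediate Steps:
H = 0 (H = (⅐)*0 = 0)
(757 - 415) + (444 + 625)/(H*(-20) + J) = (757 - 415) + (444 + 625)/(0*(-20) - 475) = 342 + 1069/(0 - 475) = 342 + 1069/(-475) = 342 + 1069*(-1/475) = 342 - 1069/475 = 161381/475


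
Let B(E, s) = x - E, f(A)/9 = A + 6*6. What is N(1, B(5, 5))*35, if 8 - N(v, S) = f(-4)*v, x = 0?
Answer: -9800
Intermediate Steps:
f(A) = 324 + 9*A (f(A) = 9*(A + 6*6) = 9*(A + 36) = 9*(36 + A) = 324 + 9*A)
B(E, s) = -E (B(E, s) = 0 - E = -E)
N(v, S) = 8 - 288*v (N(v, S) = 8 - (324 + 9*(-4))*v = 8 - (324 - 36)*v = 8 - 288*v)
N(1, B(5, 5))*35 = (8 - 288*1)*35 = (8 - 288)*35 = -280*35 = -9800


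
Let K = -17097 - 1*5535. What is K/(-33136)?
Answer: 2829/4142 ≈ 0.68300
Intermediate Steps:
K = -22632 (K = -17097 - 5535 = -22632)
K/(-33136) = -22632/(-33136) = -22632*(-1/33136) = 2829/4142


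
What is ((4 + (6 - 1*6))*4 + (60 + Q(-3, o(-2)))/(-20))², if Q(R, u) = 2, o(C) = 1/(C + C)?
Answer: 16641/100 ≈ 166.41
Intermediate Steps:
o(C) = 1/(2*C)
((4 + (6 - 1*6))*4 + (60 + Q(-3, o(-2)))/(-20))² = ((4 + (6 - 1*6))*4 + (60 + 2)/(-20))² = ((4 + (6 - 6))*4 + 62*(-1/20))² = ((4 + 0)*4 - 31/10)² = (4*4 - 31/10)² = (16 - 31/10)² = (129/10)² = 16641/100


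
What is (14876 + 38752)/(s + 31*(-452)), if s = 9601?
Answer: -53628/4411 ≈ -12.158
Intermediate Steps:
(14876 + 38752)/(s + 31*(-452)) = (14876 + 38752)/(9601 + 31*(-452)) = 53628/(9601 - 14012) = 53628/(-4411) = 53628*(-1/4411) = -53628/4411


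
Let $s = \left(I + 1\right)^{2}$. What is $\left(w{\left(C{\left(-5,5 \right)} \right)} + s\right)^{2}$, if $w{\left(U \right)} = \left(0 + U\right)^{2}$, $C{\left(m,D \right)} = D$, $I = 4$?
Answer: $2500$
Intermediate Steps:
$s = 25$ ($s = \left(4 + 1\right)^{2} = 5^{2} = 25$)
$w{\left(U \right)} = U^{2}$
$\left(w{\left(C{\left(-5,5 \right)} \right)} + s\right)^{2} = \left(5^{2} + 25\right)^{2} = \left(25 + 25\right)^{2} = 50^{2} = 2500$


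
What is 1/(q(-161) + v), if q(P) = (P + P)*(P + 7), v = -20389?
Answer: 1/29199 ≈ 3.4248e-5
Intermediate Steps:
q(P) = 2*P*(7 + P) (q(P) = (2*P)*(7 + P) = 2*P*(7 + P))
1/(q(-161) + v) = 1/(2*(-161)*(7 - 161) - 20389) = 1/(2*(-161)*(-154) - 20389) = 1/(49588 - 20389) = 1/29199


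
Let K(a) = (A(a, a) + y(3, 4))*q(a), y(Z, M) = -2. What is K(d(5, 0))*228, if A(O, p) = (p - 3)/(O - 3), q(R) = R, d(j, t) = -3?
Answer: 684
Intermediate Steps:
A(O, p) = (-3 + p)/(-3 + O)
K(a) = -a (K(a) = ((-3 + a)/(-3 + a) - 2)*a = (1 - 2)*a = -a)
K(d(5, 0))*228 = -1*(-3)*228 = 3*228 = 684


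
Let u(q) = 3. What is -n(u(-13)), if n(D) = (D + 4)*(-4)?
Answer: 28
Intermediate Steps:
n(D) = -16 - 4*D (n(D) = (4 + D)*(-4) = -16 - 4*D)
-n(u(-13)) = -(-16 - 4*3) = -(-16 - 12) = -1*(-28) = 28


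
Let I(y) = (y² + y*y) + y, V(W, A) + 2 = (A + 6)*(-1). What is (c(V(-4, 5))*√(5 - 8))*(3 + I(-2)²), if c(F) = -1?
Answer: -39*I*√3 ≈ -67.55*I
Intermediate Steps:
V(W, A) = -8 - A (V(W, A) = -2 + (A + 6)*(-1) = -2 + (6 + A)*(-1) = -2 + (-6 - A) = -8 - A)
I(y) = y + 2*y² (I(y) = (y² + y²) + y = 2*y² + y = y + 2*y²)
(c(V(-4, 5))*√(5 - 8))*(3 + I(-2)²) = (-√(5 - 8))*(3 + (-2*(1 + 2*(-2)))²) = (-√(-3))*(3 + (-2*(1 - 4))²) = (-I*√3)*(3 + (-2*(-3))²) = (-I*√3)*(3 + 6²) = (-I*√3)*(3 + 36) = -I*√3*39 = -39*I*√3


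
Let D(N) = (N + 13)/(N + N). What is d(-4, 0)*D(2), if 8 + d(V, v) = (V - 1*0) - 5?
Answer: -255/4 ≈ -63.750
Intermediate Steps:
D(N) = (13 + N)/(2*N) (D(N) = (13 + N)/((2*N)) = (13 + N)*(1/(2*N)) = (13 + N)/(2*N))
d(V, v) = -13 + V (d(V, v) = -8 + ((V - 1*0) - 5) = -8 + ((V + 0) - 5) = -8 + (V - 5) = -8 + (-5 + V) = -13 + V)
d(-4, 0)*D(2) = (-13 - 4)*((1/2)*(13 + 2)/2) = -17*15/(2*2) = -17*15/4 = -255/4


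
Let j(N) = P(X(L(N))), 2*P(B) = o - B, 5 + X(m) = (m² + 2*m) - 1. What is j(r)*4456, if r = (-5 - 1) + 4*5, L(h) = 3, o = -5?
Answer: -31192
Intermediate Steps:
X(m) = -6 + m² + 2*m (X(m) = -5 + ((m² + 2*m) - 1) = -5 + (-1 + m² + 2*m) = -6 + m² + 2*m)
P(B) = -5/2 - B/2 (P(B) = (-5 - B)/2 = -5/2 - B/2)
r = 14 (r = -6 + 20 = 14)
j(N) = -7 (j(N) = -5/2 - (-6 + 3² + 2*3)/2 = -5/2 - (-6 + 9 + 6)/2 = -5/2 - ½*9 = -5/2 - 9/2 = -7)
j(r)*4456 = -7*4456 = -31192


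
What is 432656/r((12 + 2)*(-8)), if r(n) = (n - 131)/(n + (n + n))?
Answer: 48457472/81 ≈ 5.9824e+5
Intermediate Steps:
r(n) = (-131 + n)/(3*n) (r(n) = (-131 + n)/(n + 2*n) = (-131 + n)/((3*n)) = (-131 + n)*(1/(3*n)) = (-131 + n)/(3*n))
432656/r((12 + 2)*(-8)) = 432656/(((-131 + (12 + 2)*(-8))/(3*(((12 + 2)*(-8)))))) = 432656/(((-131 + 14*(-8))/(3*((14*(-8)))))) = 432656/(((1/3)*(-131 - 112)/(-112))) = 432656/(((1/3)*(-1/112)*(-243))) = 432656/(81/112) = 432656*(112/81) = 48457472/81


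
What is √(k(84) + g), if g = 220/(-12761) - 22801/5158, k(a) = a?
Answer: √344698298129680698/65821238 ≈ 8.9198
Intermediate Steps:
g = -292098321/65821238 (g = 220*(-1/12761) - 22801*1/5158 = -220/12761 - 22801/5158 = -292098321/65821238 ≈ -4.4378)
√(k(84) + g) = √(84 - 292098321/65821238) = √(5236885671/65821238) = √344698298129680698/65821238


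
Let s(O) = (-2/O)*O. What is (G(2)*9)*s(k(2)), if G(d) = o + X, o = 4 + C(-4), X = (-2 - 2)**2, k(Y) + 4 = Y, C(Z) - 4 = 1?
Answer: -450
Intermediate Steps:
C(Z) = 5 (C(Z) = 4 + 1 = 5)
k(Y) = -4 + Y
X = 16 (X = (-4)**2 = 16)
o = 9 (o = 4 + 5 = 9)
s(O) = -2
G(d) = 25 (G(d) = 9 + 16 = 25)
(G(2)*9)*s(k(2)) = (25*9)*(-2) = 225*(-2) = -450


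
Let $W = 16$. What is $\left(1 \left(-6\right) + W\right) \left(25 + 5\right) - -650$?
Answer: $950$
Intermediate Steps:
$\left(1 \left(-6\right) + W\right) \left(25 + 5\right) - -650 = \left(1 \left(-6\right) + 16\right) \left(25 + 5\right) - -650 = \left(-6 + 16\right) 30 + 650 = 10 \cdot 30 + 650 = 300 + 650 = 950$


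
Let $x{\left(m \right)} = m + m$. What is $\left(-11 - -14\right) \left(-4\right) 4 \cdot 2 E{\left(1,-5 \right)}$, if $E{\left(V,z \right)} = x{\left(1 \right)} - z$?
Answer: $-672$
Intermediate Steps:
$x{\left(m \right)} = 2 m$
$E{\left(V,z \right)} = 2 - z$ ($E{\left(V,z \right)} = 2 \cdot 1 - z = 2 - z$)
$\left(-11 - -14\right) \left(-4\right) 4 \cdot 2 E{\left(1,-5 \right)} = \left(-11 - -14\right) \left(-4\right) 4 \cdot 2 \left(2 - -5\right) = \left(-11 + 14\right) \left(-16\right) 2 \left(2 + 5\right) = 3 \left(\left(-32\right) 7\right) = 3 \left(-224\right) = -672$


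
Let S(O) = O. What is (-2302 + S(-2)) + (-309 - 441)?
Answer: -3054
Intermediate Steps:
(-2302 + S(-2)) + (-309 - 441) = (-2302 - 2) + (-309 - 441) = -2304 - 750 = -3054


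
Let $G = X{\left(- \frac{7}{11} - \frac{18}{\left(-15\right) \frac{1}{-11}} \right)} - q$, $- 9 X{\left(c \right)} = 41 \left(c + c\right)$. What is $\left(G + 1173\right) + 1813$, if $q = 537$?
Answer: $\frac{1274657}{495} \approx 2575.1$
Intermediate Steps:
$X{\left(c \right)} = - \frac{82 c}{9}$ ($X{\left(c \right)} = - \frac{41 \left(c + c\right)}{9} = - \frac{41 \cdot 2 c}{9} = - \frac{82 c}{9}$)
$G = - \frac{203413}{495}$ ($G = - \frac{82 \left(- \frac{7}{11} - \frac{18}{\left(-15\right) \frac{1}{-11}}\right)}{9} - 537 = - \frac{82 \left(\left(-7\right) \frac{1}{11} - \frac{18}{\left(-15\right) \left(- \frac{1}{11}\right)}\right)}{9} - 537 = - \frac{82 \left(- \frac{7}{11} - \frac{18}{\frac{15}{11}}\right)}{9} - 537 = - \frac{82 \left(- \frac{7}{11} - \frac{66}{5}\right)}{9} - 537 = \left(- \frac{82}{9}\right) \left(- \frac{761}{55}\right) - 537 = \frac{62402}{495} - 537 = - \frac{203413}{495} \approx -410.94$)
$\left(G + 1173\right) + 1813 = \left(- \frac{203413}{495} + 1173\right) + 1813 = \frac{377222}{495} + 1813 = \frac{1274657}{495}$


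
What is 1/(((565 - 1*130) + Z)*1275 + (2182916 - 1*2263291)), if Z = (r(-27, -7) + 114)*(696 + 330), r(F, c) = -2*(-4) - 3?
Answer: 1/156144100 ≈ 6.4043e-9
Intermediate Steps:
r(F, c) = 5 (r(F, c) = 8 - 3 = 5)
Z = 122094 (Z = (5 + 114)*(696 + 330) = 119*1026 = 122094)
1/(((565 - 1*130) + Z)*1275 + (2182916 - 1*2263291)) = 1/(((565 - 1*130) + 122094)*1275 + (2182916 - 1*2263291)) = 1/(((565 - 130) + 122094)*1275 + (2182916 - 2263291)) = 1/((435 + 122094)*1275 - 80375) = 1/(122529*1275 - 80375) = 1/(156224475 - 80375) = 1/156144100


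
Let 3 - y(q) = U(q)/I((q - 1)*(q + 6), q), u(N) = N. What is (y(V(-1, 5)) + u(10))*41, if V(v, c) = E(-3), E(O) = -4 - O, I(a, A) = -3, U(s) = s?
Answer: 1558/3 ≈ 519.33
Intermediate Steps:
V(v, c) = -1 (V(v, c) = -4 - 1*(-3) = -4 + 3 = -1)
y(q) = 3 + q/3 (y(q) = 3 - q/(-3) = 3 - q*(-1)/3 = 3 - (-1)*q/3 = 3 + q/3)
(y(V(-1, 5)) + u(10))*41 = ((3 + (⅓)*(-1)) + 10)*41 = ((3 - ⅓) + 10)*41 = (8/3 + 10)*41 = (38/3)*41 = 1558/3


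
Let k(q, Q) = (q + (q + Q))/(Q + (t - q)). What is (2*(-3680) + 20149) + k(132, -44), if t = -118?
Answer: 1879873/147 ≈ 12788.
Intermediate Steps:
k(q, Q) = (Q + 2*q)/(-118 + Q - q) (k(q, Q) = (q + (q + Q))/(Q + (-118 - q)) = (q + (Q + q))/(-118 + Q - q) = (Q + 2*q)/(-118 + Q - q))
(2*(-3680) + 20149) + k(132, -44) = (2*(-3680) + 20149) + (-1*(-44) - 2*132)/(118 + 132 - 1*(-44)) = (-7360 + 20149) + (44 - 264)/(118 + 132 + 44) = 12789 - 220/294 = 12789 + (1/294)*(-220) = 12789 - 110/147 = 1879873/147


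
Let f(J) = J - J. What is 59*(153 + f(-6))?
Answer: 9027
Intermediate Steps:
f(J) = 0
59*(153 + f(-6)) = 59*(153 + 0) = 59*153 = 9027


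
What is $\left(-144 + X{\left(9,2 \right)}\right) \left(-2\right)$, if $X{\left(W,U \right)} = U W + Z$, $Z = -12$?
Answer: $276$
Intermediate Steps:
$X{\left(W,U \right)} = -12 + U W$ ($X{\left(W,U \right)} = U W - 12 = -12 + U W$)
$\left(-144 + X{\left(9,2 \right)}\right) \left(-2\right) = \left(-144 + \left(-12 + 2 \cdot 9\right)\right) \left(-2\right) = \left(-144 + \left(-12 + 18\right)\right) \left(-2\right) = \left(-144 + 6\right) \left(-2\right) = \left(-138\right) \left(-2\right) = 276$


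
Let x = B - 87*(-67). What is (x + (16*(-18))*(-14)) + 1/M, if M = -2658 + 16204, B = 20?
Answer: 133848027/13546 ≈ 9881.0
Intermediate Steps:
M = 13546
x = 5849 (x = 20 - 87*(-67) = 20 + 5829 = 5849)
(x + (16*(-18))*(-14)) + 1/M = (5849 + (16*(-18))*(-14)) + 1/13546 = (5849 - 288*(-14)) + 1/13546 = (5849 + 4032) + 1/13546 = 9881 + 1/13546 = 133848027/13546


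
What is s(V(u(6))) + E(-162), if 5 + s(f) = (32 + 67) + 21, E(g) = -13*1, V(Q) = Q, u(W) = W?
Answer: 102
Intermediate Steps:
E(g) = -13
s(f) = 115 (s(f) = -5 + ((32 + 67) + 21) = -5 + (99 + 21) = -5 + 120 = 115)
s(V(u(6))) + E(-162) = 115 - 13 = 102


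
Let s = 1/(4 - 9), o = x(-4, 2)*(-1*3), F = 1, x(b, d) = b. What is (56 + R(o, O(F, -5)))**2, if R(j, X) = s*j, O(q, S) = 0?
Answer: 71824/25 ≈ 2873.0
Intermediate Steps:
o = 12 (o = -(-4)*3 = -4*(-3) = 12)
s = -1/5 (s = 1/(-5) = -1/5 ≈ -0.20000)
R(j, X) = -j/5
(56 + R(o, O(F, -5)))**2 = (56 - 1/5*12)**2 = (56 - 12/5)**2 = (268/5)**2 = 71824/25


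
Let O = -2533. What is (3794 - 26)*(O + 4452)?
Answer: 7230792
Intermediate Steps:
(3794 - 26)*(O + 4452) = (3794 - 26)*(-2533 + 4452) = 3768*1919 = 7230792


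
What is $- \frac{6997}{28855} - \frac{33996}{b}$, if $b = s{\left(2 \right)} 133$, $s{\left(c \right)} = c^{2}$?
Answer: $- \frac{246169246}{3837715} \approx -64.145$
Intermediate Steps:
$b = 532$ ($b = 2^{2} \cdot 133 = 4 \cdot 133 = 532$)
$- \frac{6997}{28855} - \frac{33996}{b} = - \frac{6997}{28855} - \frac{33996}{532} = \left(-6997\right) \frac{1}{28855} - \frac{8499}{133} = - \frac{6997}{28855} - \frac{8499}{133} = - \frac{246169246}{3837715}$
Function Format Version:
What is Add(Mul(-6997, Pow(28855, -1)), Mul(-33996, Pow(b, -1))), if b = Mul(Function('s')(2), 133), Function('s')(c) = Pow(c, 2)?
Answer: Rational(-246169246, 3837715) ≈ -64.145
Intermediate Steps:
b = 532 (b = Mul(Pow(2, 2), 133) = Mul(4, 133) = 532)
Add(Mul(-6997, Pow(28855, -1)), Mul(-33996, Pow(b, -1))) = Add(Mul(-6997, Pow(28855, -1)), Mul(-33996, Pow(532, -1))) = Add(Mul(-6997, Rational(1, 28855)), Mul(-33996, Rational(1, 532))) = Add(Rational(-6997, 28855), Rational(-8499, 133)) = Rational(-246169246, 3837715)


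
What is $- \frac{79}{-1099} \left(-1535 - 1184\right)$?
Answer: $- \frac{214801}{1099} \approx -195.45$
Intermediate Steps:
$- \frac{79}{-1099} \left(-1535 - 1184\right) = \left(-79\right) \left(- \frac{1}{1099}\right) \left(-2719\right) = \frac{79}{1099} \left(-2719\right) = - \frac{214801}{1099}$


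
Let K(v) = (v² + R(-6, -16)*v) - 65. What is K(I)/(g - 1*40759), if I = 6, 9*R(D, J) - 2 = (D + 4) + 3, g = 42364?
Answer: -9/535 ≈ -0.016822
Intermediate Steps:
R(D, J) = 1 + D/9 (R(D, J) = 2/9 + ((D + 4) + 3)/9 = 2/9 + ((4 + D) + 3)/9 = 2/9 + (7 + D)/9 = 2/9 + (7/9 + D/9) = 1 + D/9)
K(v) = -65 + v² + v/3 (K(v) = (v² + (1 + (⅑)*(-6))*v) - 65 = (v² + (1 - ⅔)*v) - 65 = (v² + v/3) - 65 = -65 + v² + v/3)
K(I)/(g - 1*40759) = (-65 + 6² + (⅓)*6)/(42364 - 1*40759) = (-65 + 36 + 2)/(42364 - 40759) = -27/1605 = -27*1/1605 = -9/535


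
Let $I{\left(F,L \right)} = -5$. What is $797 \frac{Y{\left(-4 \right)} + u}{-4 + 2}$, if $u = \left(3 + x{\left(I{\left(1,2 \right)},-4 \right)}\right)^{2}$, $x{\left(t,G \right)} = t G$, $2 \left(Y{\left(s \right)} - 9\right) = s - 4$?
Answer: $-212799$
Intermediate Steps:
$Y{\left(s \right)} = 7 + \frac{s}{2}$ ($Y{\left(s \right)} = 9 + \frac{s - 4}{2} = 9 + \frac{-4 + s}{2} = 9 + \left(-2 + \frac{s}{2}\right) = 7 + \frac{s}{2}$)
$x{\left(t,G \right)} = G t$
$u = 529$ ($u = \left(3 - -20\right)^{2} = \left(3 + 20\right)^{2} = 23^{2} = 529$)
$797 \frac{Y{\left(-4 \right)} + u}{-4 + 2} = 797 \frac{\left(7 + \frac{1}{2} \left(-4\right)\right) + 529}{-4 + 2} = 797 \frac{\left(7 - 2\right) + 529}{-2} = 797 \left(5 + 529\right) \left(- \frac{1}{2}\right) = 797 \cdot 534 \left(- \frac{1}{2}\right) = 797 \left(-267\right) = -212799$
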